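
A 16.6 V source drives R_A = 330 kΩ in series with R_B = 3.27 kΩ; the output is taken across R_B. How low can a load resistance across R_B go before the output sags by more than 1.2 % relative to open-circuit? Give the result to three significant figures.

Output resistance R_th = R_A‖R_B = (330 × 3.27)/333.3 = 3.238 kΩ.
The fractional drop is R_th/(R_th + R_L); requiring this ≤ 0.0120 gives R_L ≥ R_th(1/0.0120 − 1) = 3.238 × 82.33 = 267 kΩ.

R_L(min) ≈ 267 kΩ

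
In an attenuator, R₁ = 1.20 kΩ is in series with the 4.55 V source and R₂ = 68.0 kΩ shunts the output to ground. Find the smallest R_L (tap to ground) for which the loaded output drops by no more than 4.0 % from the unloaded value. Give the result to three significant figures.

Output resistance R_th = R₁‖R₂ = (1.20 × 68.0)/69.20 = 1.179 kΩ.
The fractional drop is R_th/(R_th + R_L); requiring this ≤ 0.0400 gives R_L ≥ R_th(1/0.0400 − 1) = 1.179 × 24.00 = 28.3 kΩ.

R_L(min) ≈ 28.3 kΩ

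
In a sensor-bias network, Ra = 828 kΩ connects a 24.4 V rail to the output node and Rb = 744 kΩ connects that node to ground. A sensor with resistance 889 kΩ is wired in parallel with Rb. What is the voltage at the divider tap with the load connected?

The load sits in parallel with Rb: Rb‖R_L = (744 × 889) / (744 + 889) = 405.0 kΩ.
V_out = 24.4 × 405.0 / (828 + 405.0) = 24.4 × 405.0/1233 = 8.02 V.

V_out ≈ 8.02 V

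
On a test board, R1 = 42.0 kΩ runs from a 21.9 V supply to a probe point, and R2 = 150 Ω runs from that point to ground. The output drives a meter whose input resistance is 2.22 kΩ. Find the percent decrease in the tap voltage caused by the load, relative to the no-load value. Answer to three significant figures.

The divider's output (Thévenin) resistance is R1‖R2 = 149.5 Ω.
Fractional drop under load = R_th/(R_th + R_L) = 149.5 / (149.5 + 2220) = 0.06308.
So the output falls by 6.31 %.

6.31 %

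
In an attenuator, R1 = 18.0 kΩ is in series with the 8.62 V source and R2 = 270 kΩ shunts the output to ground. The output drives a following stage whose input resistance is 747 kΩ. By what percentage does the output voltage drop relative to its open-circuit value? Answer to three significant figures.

The divider's output (Thévenin) resistance is R1‖R2 = 16.88 kΩ.
Fractional drop under load = R_th/(R_th + R_L) = 16.88 / (16.88 + 747) = 0.02209.
So the output falls by 2.21 %.

2.21 %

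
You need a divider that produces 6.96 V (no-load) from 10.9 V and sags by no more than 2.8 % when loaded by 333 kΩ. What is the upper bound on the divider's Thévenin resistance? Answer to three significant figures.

R_th ≤ 9.59 kΩ

Loading drop = R_th/(R_th + R_L) ≤ 0.0280, so R_th ≤ R_L · ε/(1−ε) = 333 kΩ × 0.0280/0.9720 = 9.59 kΩ.
(Any R1, R2 with R2/(R1+R2) = 0.639 and R1‖R2 ≤ 9.59 kΩ will meet the spec.)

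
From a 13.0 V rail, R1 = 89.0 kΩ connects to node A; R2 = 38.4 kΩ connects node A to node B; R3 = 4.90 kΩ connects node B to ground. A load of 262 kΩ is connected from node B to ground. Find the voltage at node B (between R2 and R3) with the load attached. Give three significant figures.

V ≈ 0.473 V

At node B, R3 is in parallel with the load: R3‖R_L = 4.810 kΩ.
Below node A the resistance is R2 + (R3‖R_L) = 43.21 kΩ, so V_A = 13.0 × 43.21/132.2 = 4.249 V.
Then V_B = V_A × (R3‖R_L)/(R2 + R3‖R_L) = 4.249 × 4.810/43.21 = 0.473 V.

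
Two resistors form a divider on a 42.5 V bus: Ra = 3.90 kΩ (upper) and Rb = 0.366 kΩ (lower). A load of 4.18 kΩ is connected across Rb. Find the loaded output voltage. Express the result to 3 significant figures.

V_out ≈ 3.38 V

The load sits in parallel with Rb: Rb‖R_L = (366 × 4180) / (366 + 4180) = 336.5 Ω.
V_out = 42.5 × 336.5 / (3900 + 336.5) = 42.5 × 336.5/4237 = 3.38 V.
(Unloaded it would have been 3.65 V.)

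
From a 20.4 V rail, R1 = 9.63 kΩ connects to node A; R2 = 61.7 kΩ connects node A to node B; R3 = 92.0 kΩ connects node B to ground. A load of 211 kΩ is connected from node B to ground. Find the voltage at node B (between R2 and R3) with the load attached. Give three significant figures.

At node B, R3 is in parallel with the load: R3‖R_L = 64.07 kΩ.
Below node A the resistance is R2 + (R3‖R_L) = 125.8 kΩ, so V_A = 20.4 × 125.8/135.4 = 18.95 V.
Then V_B = V_A × (R3‖R_L)/(R2 + R3‖R_L) = 18.95 × 64.07/125.8 = 9.65 V.

V ≈ 9.65 V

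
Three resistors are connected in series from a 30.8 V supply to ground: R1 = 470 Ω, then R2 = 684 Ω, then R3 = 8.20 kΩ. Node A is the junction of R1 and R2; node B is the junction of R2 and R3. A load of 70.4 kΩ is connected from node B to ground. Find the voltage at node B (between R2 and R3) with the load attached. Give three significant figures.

V ≈ 26.6 V

At node B, R3 is in parallel with the load: R3‖R_L = 7345 Ω.
Below node A the resistance is R2 + (R3‖R_L) = 8029 Ω, so V_A = 30.8 × 8029/8499 = 29.10 V.
Then V_B = V_A × (R3‖R_L)/(R2 + R3‖R_L) = 29.10 × 7345/8029 = 26.6 V.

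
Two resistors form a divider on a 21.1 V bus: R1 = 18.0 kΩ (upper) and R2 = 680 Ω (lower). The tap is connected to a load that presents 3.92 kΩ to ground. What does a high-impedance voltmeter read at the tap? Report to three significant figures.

V_out ≈ 0.658 V

The load sits in parallel with R2: R2‖R_L = (680 × 3920) / (680 + 3920) = 579.5 Ω.
V_out = 21.1 × 579.5 / (18000 + 579.5) = 21.1 × 579.5/18580 = 0.658 V.
(Unloaded it would have been 0.768 V.)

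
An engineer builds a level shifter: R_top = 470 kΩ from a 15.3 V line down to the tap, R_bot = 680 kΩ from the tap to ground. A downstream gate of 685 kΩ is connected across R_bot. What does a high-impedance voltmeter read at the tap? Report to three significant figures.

The load sits in parallel with R_bot: R_bot‖R_L = (680 × 685) / (680 + 685) = 341.2 kΩ.
V_out = 15.3 × 341.2 / (470 + 341.2) = 15.3 × 341.2/811.2 = 6.44 V.
(Unloaded it would have been 9.05 V.)

V_out ≈ 6.44 V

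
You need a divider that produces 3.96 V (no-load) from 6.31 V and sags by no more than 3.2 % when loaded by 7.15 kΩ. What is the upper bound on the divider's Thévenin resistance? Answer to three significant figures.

Loading drop = R_th/(R_th + R_L) ≤ 0.0320, so R_th ≤ R_L · ε/(1−ε) = 7.15 kΩ × 0.0320/0.9680 = 236 Ω.

R_th ≤ 236 Ω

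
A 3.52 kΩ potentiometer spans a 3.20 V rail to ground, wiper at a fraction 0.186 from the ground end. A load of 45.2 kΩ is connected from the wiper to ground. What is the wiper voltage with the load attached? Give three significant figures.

The wiper splits the pot into (1−α)R = 2865 Ω above and αR = 654.7 Ω below.
Lower section ‖ load = 645.4 Ω.
V_wiper = 3.20 × 645.4/(2865 + 645.4) = 0.588 V.

V ≈ 0.588 V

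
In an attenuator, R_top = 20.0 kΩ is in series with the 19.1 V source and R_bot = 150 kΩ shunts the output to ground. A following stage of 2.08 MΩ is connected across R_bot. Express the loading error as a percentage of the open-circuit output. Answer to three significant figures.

0.841 %

The divider's output (Thévenin) resistance is R_top‖R_bot = 17.65 kΩ.
Fractional drop under load = R_th/(R_th + R_L) = 17.65 / (17.65 + 2080) = 0.008413.
So the output falls by 0.841 %.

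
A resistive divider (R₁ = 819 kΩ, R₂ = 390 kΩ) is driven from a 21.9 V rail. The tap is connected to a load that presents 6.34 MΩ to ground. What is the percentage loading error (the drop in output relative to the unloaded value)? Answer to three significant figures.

4.00 %

The divider's output (Thévenin) resistance is R₁‖R₂ = 264.2 kΩ.
Fractional drop under load = R_th/(R_th + R_L) = 264.2 / (264.2 + 6340) = 0.04000.
So the output falls by 4.00 %.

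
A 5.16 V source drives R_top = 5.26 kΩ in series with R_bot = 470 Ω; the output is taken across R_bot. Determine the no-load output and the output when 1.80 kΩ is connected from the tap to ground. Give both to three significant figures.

Unloaded: 0.423 V; loaded: 0.341 V

Open-circuit: V = 5.16 × 470/(5260 + 470) = 0.423 V.
With the load, R_bot becomes R_bot‖R_L = 372.7 Ω, so V = 5.16 × 372.7/5633 = 0.341 V.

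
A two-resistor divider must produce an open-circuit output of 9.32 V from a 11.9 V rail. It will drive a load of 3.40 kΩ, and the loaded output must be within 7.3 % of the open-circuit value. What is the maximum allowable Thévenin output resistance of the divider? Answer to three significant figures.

R_th ≤ 268 Ω

Loading drop = R_th/(R_th + R_L) ≤ 0.0730, so R_th ≤ R_L · ε/(1−ε) = 3.40 kΩ × 0.0730/0.9270 = 268 Ω.
(Any R1, R2 with R2/(R1+R2) = 0.783 and R1‖R2 ≤ 268 Ω will meet the spec.)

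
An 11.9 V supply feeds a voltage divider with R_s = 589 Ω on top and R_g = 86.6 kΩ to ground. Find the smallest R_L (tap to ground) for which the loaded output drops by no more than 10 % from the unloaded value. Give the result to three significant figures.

Output resistance R_th = R_s‖R_g = (589 × 86600)/87190 = 585.0 Ω.
The fractional drop is R_th/(R_th + R_L); requiring this ≤ 0.100 gives R_L ≥ R_th(1/0.100 − 1) = 585.0 × 9.000 = 5.27 kΩ.

R_L(min) ≈ 5.27 kΩ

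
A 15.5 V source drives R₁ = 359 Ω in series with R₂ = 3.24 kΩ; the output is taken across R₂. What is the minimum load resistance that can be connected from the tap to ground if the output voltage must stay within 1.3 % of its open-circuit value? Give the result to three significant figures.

Output resistance R_th = R₁‖R₂ = (359 × 3240)/3599 = 323.2 Ω.
The fractional drop is R_th/(R_th + R_L); requiring this ≤ 0.0130 gives R_L ≥ R_th(1/0.0130 − 1) = 323.2 × 75.92 = 24.5 kΩ.

R_L(min) ≈ 24.5 kΩ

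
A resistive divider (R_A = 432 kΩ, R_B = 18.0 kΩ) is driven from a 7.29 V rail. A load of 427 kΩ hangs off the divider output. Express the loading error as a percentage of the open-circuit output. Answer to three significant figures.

The divider's output (Thévenin) resistance is R_A‖R_B = 17.28 kΩ.
Fractional drop under load = R_th/(R_th + R_L) = 17.28 / (17.28 + 427) = 0.03889.
So the output falls by 3.89 %.

3.89 %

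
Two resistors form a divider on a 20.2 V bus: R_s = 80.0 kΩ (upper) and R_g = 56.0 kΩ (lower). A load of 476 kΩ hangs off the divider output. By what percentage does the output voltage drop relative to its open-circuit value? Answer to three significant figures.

6.47 %

The divider's output (Thévenin) resistance is R_s‖R_g = 32.94 kΩ.
Fractional drop under load = R_th/(R_th + R_L) = 32.94 / (32.94 + 476) = 0.06472.
So the output falls by 6.47 %.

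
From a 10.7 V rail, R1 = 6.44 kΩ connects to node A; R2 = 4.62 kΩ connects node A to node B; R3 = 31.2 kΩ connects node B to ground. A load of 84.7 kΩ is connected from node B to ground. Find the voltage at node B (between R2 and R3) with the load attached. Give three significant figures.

V ≈ 7.21 V

At node B, R3 is in parallel with the load: R3‖R_L = 22.80 kΩ.
Below node A the resistance is R2 + (R3‖R_L) = 27.42 kΩ, so V_A = 10.7 × 27.42/33.86 = 8.665 V.
Then V_B = V_A × (R3‖R_L)/(R2 + R3‖R_L) = 8.665 × 22.80/27.42 = 7.21 V.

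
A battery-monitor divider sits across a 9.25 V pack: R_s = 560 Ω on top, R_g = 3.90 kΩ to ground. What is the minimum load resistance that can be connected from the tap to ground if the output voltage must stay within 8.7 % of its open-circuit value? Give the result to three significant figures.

R_L(min) ≈ 5.14 kΩ

Output resistance R_th = R_s‖R_g = (560 × 3900)/4460 = 489.7 Ω.
The fractional drop is R_th/(R_th + R_L); requiring this ≤ 0.0870 gives R_L ≥ R_th(1/0.0870 − 1) = 489.7 × 10.49 = 5.14 kΩ.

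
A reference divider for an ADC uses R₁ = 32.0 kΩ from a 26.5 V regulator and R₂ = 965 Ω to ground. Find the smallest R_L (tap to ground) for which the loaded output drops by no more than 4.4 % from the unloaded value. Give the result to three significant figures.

R_L(min) ≈ 20.4 kΩ

Output resistance R_th = R₁‖R₂ = (32000 × 965)/32960 = 936.8 Ω.
The fractional drop is R_th/(R_th + R_L); requiring this ≤ 0.0440 gives R_L ≥ R_th(1/0.0440 − 1) = 936.8 × 21.73 = 20.4 kΩ.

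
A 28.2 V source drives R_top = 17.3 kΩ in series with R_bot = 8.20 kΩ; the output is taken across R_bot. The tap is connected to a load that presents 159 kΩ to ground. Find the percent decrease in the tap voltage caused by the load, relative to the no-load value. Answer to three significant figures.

The divider's output (Thévenin) resistance is R_top‖R_bot = 5.563 kΩ.
Fractional drop under load = R_th/(R_th + R_L) = 5.563 / (5.563 + 159) = 0.03381.
So the output falls by 3.38 %.

3.38 %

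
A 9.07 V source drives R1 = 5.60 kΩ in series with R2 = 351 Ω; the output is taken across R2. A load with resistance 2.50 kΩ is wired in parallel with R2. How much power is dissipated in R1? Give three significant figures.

P ≈ 13.2 mW

Total resistance from the source is R1 + (R2‖R_L) = 5908 Ω, so I = 9.07/5908 Ω = 1.535 mA.
P = I²·R1 = (1.535 mA)² × 5.60 kΩ = 13.2 mW.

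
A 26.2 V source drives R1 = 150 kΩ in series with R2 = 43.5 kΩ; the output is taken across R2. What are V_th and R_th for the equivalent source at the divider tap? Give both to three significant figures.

V_th is the open-circuit tap voltage: 26.2 × 43.5/(150 + 43.5) = 5.89 V.
With the supply zeroed, R1 and R2 appear in parallel from the tap: R_th = R1‖R2 = (150 × 43.5)/193.5 = 33.7 kΩ.

V_th = 5.89 V, R_th = 33.7 kΩ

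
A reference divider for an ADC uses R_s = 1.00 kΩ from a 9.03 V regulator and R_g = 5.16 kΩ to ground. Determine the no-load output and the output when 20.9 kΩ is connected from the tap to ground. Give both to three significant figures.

Unloaded: 7.56 V; loaded: 7.27 V

Open-circuit: V = 9.03 × 5.16/(1.00 + 5.16) = 7.56 V.
With the load, R_g becomes R_g‖R_L = 4.138 kΩ, so V = 9.03 × 4.138/5.138 = 7.27 V.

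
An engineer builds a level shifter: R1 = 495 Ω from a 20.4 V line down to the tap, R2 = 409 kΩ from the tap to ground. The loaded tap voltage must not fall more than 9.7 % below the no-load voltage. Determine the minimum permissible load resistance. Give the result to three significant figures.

Output resistance R_th = R1‖R2 = (495 × 409000)/409500 = 494.4 Ω.
The fractional drop is R_th/(R_th + R_L); requiring this ≤ 0.0970 gives R_L ≥ R_th(1/0.0970 − 1) = 494.4 × 9.309 = 4.60 kΩ.

R_L(min) ≈ 4.60 kΩ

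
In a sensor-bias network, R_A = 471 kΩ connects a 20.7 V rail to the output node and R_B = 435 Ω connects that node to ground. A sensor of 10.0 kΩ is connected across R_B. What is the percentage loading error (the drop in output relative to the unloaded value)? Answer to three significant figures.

4.16 %

The divider's output (Thévenin) resistance is R_A‖R_B = 434.6 Ω.
Fractional drop under load = R_th/(R_th + R_L) = 434.6 / (434.6 + 10000) = 0.04165.
So the output falls by 4.16 %.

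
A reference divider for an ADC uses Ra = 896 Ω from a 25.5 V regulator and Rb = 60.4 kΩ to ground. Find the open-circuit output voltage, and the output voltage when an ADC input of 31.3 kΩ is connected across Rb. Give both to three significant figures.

Unloaded: 25.1 V; loaded: 24.4 V

Open-circuit: V = 25.5 × 60400/(896 + 60400) = 25.1 V.
With the load, Rb becomes Rb‖R_L = 20620 Ω, so V = 25.5 × 20620/21510 = 24.4 V.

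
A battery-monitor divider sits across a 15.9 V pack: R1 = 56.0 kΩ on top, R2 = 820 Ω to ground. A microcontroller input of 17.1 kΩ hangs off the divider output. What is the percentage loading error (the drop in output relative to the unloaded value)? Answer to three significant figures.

4.51 %

The divider's output (Thévenin) resistance is R1‖R2 = 808.2 Ω.
Fractional drop under load = R_th/(R_th + R_L) = 808.2 / (808.2 + 17100) = 0.04513.
So the output falls by 4.51 %.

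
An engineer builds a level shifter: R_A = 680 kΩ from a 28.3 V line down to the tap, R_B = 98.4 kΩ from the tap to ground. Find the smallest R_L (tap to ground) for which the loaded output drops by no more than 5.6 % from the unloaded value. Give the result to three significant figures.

R_L(min) ≈ 1.45 MΩ

Output resistance R_th = R_A‖R_B = (680 × 98.4)/778.4 = 85.96 kΩ.
The fractional drop is R_th/(R_th + R_L); requiring this ≤ 0.0560 gives R_L ≥ R_th(1/0.0560 − 1) = 85.96 × 16.86 = 1.45 MΩ.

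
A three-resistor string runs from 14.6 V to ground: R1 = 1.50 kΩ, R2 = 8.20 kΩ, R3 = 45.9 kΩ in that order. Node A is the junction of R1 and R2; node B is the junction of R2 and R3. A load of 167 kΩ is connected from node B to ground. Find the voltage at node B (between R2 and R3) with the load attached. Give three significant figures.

At node B, R3 is in parallel with the load: R3‖R_L = 36.00 kΩ.
Below node A the resistance is R2 + (R3‖R_L) = 44.20 kΩ, so V_A = 14.6 × 44.20/45.70 = 14.12 V.
Then V_B = V_A × (R3‖R_L)/(R2 + R3‖R_L) = 14.12 × 36.00/44.20 = 11.5 V.

V ≈ 11.5 V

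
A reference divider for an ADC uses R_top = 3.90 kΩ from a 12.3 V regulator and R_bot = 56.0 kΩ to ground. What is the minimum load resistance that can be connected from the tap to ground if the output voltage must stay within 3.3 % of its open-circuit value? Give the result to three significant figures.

R_L(min) ≈ 107 kΩ

Output resistance R_th = R_top‖R_bot = (3.90 × 56.0)/59.90 = 3.646 kΩ.
The fractional drop is R_th/(R_th + R_L); requiring this ≤ 0.0330 gives R_L ≥ R_th(1/0.0330 − 1) = 3.646 × 29.30 = 107 kΩ.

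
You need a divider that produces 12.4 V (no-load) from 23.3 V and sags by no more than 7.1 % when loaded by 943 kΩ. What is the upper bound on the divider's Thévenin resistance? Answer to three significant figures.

R_th ≤ 72.1 kΩ

Loading drop = R_th/(R_th + R_L) ≤ 0.0710, so R_th ≤ R_L · ε/(1−ε) = 943 kΩ × 0.0710/0.9290 = 72.1 kΩ.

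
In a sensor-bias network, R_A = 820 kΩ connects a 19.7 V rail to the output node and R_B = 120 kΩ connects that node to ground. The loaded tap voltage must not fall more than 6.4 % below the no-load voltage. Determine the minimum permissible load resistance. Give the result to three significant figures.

Output resistance R_th = R_A‖R_B = (820 × 120)/940.0 = 104.7 kΩ.
The fractional drop is R_th/(R_th + R_L); requiring this ≤ 0.0640 gives R_L ≥ R_th(1/0.0640 − 1) = 104.7 × 14.62 = 1.53 MΩ.

R_L(min) ≈ 1.53 MΩ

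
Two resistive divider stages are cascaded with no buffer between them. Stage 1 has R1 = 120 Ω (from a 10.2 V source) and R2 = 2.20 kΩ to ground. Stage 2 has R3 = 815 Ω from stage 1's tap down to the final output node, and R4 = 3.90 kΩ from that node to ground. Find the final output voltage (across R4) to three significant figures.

Stage 2 presents R3+R4 = 4715 Ω as a load on stage 1's tap.
Stage 1's lower leg becomes R2‖(R3+R4) = 1500 Ω, so V_mid = 10.2 × 1500/1620 = 9.444 V.
Stage 2 is itself unloaded: V_out = V_mid × R4/(R3+R4) = 9.444 × 3900/4715 = 7.81 V.

V_out ≈ 7.81 V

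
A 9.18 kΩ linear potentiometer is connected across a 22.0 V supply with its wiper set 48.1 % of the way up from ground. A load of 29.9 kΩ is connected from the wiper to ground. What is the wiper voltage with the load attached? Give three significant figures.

V ≈ 9.83 V

The wiper splits the pot into (1−α)R = 4.764 kΩ above and αR = 4.416 kΩ below.
Lower section ‖ load = 3.847 kΩ.
V_wiper = 22.0 × 3.847/(4.764 + 3.847) = 9.83 V.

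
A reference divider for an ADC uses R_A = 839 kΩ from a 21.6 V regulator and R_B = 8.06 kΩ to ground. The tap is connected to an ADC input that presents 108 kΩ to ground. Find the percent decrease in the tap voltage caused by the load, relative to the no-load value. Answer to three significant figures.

6.88 %

The divider's output (Thévenin) resistance is R_A‖R_B = 7.983 kΩ.
Fractional drop under load = R_th/(R_th + R_L) = 7.983 / (7.983 + 108) = 0.06883.
So the output falls by 6.88 %.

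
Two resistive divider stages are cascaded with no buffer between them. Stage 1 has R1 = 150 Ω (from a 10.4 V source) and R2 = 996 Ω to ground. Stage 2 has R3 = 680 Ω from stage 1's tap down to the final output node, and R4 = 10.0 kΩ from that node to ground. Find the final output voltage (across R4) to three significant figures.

Stage 2 presents R3+R4 = 10680 Ω as a load on stage 1's tap.
Stage 1's lower leg becomes R2‖(R3+R4) = 911.0 Ω, so V_mid = 10.4 × 911.0/1061 = 8.930 V.
Stage 2 is itself unloaded: V_out = V_mid × R4/(R3+R4) = 8.930 × 10000/10680 = 8.36 V.

V_out ≈ 8.36 V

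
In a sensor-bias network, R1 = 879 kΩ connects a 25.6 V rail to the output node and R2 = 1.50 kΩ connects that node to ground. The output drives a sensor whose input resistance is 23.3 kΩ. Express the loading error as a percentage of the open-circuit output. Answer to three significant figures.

The divider's output (Thévenin) resistance is R1‖R2 = 1.497 kΩ.
Fractional drop under load = R_th/(R_th + R_L) = 1.497 / (1.497 + 23.3) = 0.06039.
So the output falls by 6.04 %.

6.04 %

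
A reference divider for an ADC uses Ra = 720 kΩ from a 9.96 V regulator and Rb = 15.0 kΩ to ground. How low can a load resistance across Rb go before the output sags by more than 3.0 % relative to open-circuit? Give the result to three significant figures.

Output resistance R_th = Ra‖Rb = (720 × 15.0)/735.0 = 14.69 kΩ.
The fractional drop is R_th/(R_th + R_L); requiring this ≤ 0.0300 gives R_L ≥ R_th(1/0.0300 − 1) = 14.69 × 32.33 = 475 kΩ.

R_L(min) ≈ 475 kΩ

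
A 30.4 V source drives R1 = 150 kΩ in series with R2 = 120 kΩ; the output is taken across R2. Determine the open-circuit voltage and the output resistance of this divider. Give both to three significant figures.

V_th is the open-circuit tap voltage: 30.4 × 120/(150 + 120) = 13.5 V.
With the supply zeroed, R1 and R2 appear in parallel from the tap: R_th = R1‖R2 = (150 × 120)/270.0 = 66.7 kΩ.

V_th = 13.5 V, R_th = 66.7 kΩ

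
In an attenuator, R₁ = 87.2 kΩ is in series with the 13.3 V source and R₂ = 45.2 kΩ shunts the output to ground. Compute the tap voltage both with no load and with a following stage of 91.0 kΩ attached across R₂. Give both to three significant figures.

Unloaded: 4.54 V; loaded: 3.42 V

Open-circuit: V = 13.3 × 45.2/(87.2 + 45.2) = 4.54 V.
With the load, R₂ becomes R₂‖R_L = 30.20 kΩ, so V = 13.3 × 30.20/117.4 = 3.42 V.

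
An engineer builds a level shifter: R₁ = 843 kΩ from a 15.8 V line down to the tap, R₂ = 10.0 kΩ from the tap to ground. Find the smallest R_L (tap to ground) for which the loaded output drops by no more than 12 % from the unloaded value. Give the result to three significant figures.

Output resistance R_th = R₁‖R₂ = (843 × 10.0)/853.0 = 9.883 kΩ.
The fractional drop is R_th/(R_th + R_L); requiring this ≤ 0.120 gives R_L ≥ R_th(1/0.120 − 1) = 9.883 × 7.333 = 72.5 kΩ.

R_L(min) ≈ 72.5 kΩ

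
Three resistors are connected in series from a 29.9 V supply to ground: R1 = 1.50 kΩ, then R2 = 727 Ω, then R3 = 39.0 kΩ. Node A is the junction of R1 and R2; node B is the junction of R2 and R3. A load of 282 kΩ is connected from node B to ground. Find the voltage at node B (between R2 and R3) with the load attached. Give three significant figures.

V ≈ 28.1 V

At node B, R3 is in parallel with the load: R3‖R_L = 34260 Ω.
Below node A the resistance is R2 + (R3‖R_L) = 34990 Ω, so V_A = 29.9 × 34990/36490 = 28.67 V.
Then V_B = V_A × (R3‖R_L)/(R2 + R3‖R_L) = 28.67 × 34260/34990 = 28.1 V.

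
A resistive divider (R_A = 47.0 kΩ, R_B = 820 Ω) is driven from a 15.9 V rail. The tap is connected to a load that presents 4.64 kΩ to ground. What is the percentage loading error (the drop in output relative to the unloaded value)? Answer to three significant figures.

14.8 %

Unloaded V = 15.9 × 820/47820 = 0.27265 V.
Loaded: R_B‖R_L = 696.8 Ω, giving V = 15.9 × 696.8/47700 = 0.23230 V.
Drop = (0.27265 − 0.23230) / 0.27265 = 14.8 %.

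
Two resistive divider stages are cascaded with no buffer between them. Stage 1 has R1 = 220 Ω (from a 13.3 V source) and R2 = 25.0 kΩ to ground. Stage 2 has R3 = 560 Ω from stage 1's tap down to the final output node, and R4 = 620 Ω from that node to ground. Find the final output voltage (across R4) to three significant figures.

Stage 2 presents R3+R4 = 1180 Ω as a load on stage 1's tap.
Stage 1's lower leg becomes R2‖(R3+R4) = 1127 Ω, so V_mid = 13.3 × 1127/1347 = 11.13 V.
Stage 2 is itself unloaded: V_out = V_mid × R4/(R3+R4) = 11.13 × 620/1180 = 5.85 V.

V_out ≈ 5.85 V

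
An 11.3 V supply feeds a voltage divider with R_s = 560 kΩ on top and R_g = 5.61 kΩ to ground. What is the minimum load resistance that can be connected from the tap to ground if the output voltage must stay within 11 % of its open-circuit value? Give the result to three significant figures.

Output resistance R_th = R_s‖R_g = (560 × 5.61)/565.6 = 5.554 kΩ.
The fractional drop is R_th/(R_th + R_L); requiring this ≤ 0.110 gives R_L ≥ R_th(1/0.110 − 1) = 5.554 × 8.091 = 44.9 kΩ.

R_L(min) ≈ 44.9 kΩ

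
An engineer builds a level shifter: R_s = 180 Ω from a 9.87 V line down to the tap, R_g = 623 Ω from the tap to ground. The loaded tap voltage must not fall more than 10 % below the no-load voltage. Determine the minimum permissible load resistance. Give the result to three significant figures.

Output resistance R_th = R_s‖R_g = (180 × 623)/803.0 = 139.7 Ω.
The fractional drop is R_th/(R_th + R_L); requiring this ≤ 0.100 gives R_L ≥ R_th(1/0.100 − 1) = 139.7 × 9.000 = 1.26 kΩ.

R_L(min) ≈ 1.26 kΩ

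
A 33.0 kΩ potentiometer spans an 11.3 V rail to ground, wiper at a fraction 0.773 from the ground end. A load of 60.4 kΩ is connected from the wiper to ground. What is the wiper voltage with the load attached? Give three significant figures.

The wiper splits the pot into (1−α)R = 7.491 kΩ above and αR = 25.51 kΩ below.
Lower section ‖ load = 17.93 kΩ.
V_wiper = 11.3 × 17.93/(7.491 + 17.93) = 7.97 V.

V ≈ 7.97 V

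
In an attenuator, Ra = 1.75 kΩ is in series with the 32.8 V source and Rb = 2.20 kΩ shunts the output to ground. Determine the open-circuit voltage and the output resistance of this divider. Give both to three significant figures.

V_th = 18.3 V, R_th = 975 Ω

V_th is the open-circuit tap voltage: 32.8 × 2.20/(1.75 + 2.20) = 18.3 V.
With the supply zeroed, Ra and Rb appear in parallel from the tap: R_th = Ra‖Rb = (1.75 × 2.20)/3.950 = 975 Ω.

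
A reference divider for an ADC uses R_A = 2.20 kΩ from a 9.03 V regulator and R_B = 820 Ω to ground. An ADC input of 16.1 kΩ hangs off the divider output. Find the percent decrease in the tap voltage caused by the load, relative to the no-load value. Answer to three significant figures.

3.58 %

The divider's output (Thévenin) resistance is R_A‖R_B = 597.4 Ω.
Fractional drop under load = R_th/(R_th + R_L) = 597.4 / (597.4 + 16100) = 0.03578.
So the output falls by 3.58 %.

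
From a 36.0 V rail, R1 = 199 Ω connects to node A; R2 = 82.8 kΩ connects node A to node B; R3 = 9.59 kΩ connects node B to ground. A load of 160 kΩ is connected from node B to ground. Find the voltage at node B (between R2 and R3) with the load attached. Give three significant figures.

V ≈ 3.54 V

At node B, R3 is in parallel with the load: R3‖R_L = 9048 Ω.
Below node A the resistance is R2 + (R3‖R_L) = 91850 Ω, so V_A = 36.0 × 91850/92050 = 35.92 V.
Then V_B = V_A × (R3‖R_L)/(R2 + R3‖R_L) = 35.92 × 9048/91850 = 3.54 V.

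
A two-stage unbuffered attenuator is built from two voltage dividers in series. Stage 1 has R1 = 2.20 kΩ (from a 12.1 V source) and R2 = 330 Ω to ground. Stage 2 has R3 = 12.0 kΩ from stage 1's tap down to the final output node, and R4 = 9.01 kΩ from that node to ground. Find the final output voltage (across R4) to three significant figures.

V_out ≈ 0.668 V

Stage 2 presents R3+R4 = 21010 Ω as a load on stage 1's tap.
Stage 1's lower leg becomes R2‖(R3+R4) = 324.9 Ω, so V_mid = 12.1 × 324.9/2525 = 1.557 V.
Stage 2 is itself unloaded: V_out = V_mid × R4/(R3+R4) = 1.557 × 9010/21010 = 0.668 V.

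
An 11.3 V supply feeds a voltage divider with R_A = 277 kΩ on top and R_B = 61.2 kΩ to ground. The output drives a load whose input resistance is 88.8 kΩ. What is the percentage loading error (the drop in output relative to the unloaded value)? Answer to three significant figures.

36.1 %

Unloaded V = 11.3 × 61.2/338.2 = 2.045 V.
Loaded: R_B‖R_L = 36.23 kΩ, giving V = 11.3 × 36.23/313.2 = 1.307 V.
Drop = (2.045 − 1.307) / 2.045 = 36.1 %.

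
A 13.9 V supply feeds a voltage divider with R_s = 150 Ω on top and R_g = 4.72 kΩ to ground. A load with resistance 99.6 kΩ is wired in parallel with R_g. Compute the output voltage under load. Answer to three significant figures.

The load sits in parallel with R_g: R_g‖R_L = (4720 × 99600) / (4720 + 99600) = 4506 Ω.
V_out = 13.9 × 4506 / (150 + 4506) = 13.9 × 4506/4656 = 13.5 V.

V_out ≈ 13.5 V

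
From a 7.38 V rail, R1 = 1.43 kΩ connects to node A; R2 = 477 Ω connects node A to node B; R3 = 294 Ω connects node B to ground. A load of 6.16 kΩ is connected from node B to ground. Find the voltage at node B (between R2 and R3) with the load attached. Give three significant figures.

V ≈ 0.947 V

At node B, R3 is in parallel with the load: R3‖R_L = 280.6 Ω.
Below node A the resistance is R2 + (R3‖R_L) = 757.6 Ω, so V_A = 7.38 × 757.6/2188 = 2.556 V.
Then V_B = V_A × (R3‖R_L)/(R2 + R3‖R_L) = 2.556 × 280.6/757.6 = 0.947 V.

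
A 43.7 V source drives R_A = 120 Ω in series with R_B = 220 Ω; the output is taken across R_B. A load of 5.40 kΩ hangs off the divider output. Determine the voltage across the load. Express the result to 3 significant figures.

The load sits in parallel with R_B: R_B‖R_L = (220 × 5400) / (220 + 5400) = 211.4 Ω.
V_out = 43.7 × 211.4 / (120 + 211.4) = 43.7 × 211.4/331.4 = 27.9 V.

V_out ≈ 27.9 V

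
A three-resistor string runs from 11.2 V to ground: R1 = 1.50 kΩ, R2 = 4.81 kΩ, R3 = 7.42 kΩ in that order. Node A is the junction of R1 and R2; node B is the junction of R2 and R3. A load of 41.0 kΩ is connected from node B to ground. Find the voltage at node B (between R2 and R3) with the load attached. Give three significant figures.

At node B, R3 is in parallel with the load: R3‖R_L = 6.283 kΩ.
Below node A the resistance is R2 + (R3‖R_L) = 11.09 kΩ, so V_A = 11.2 × 11.09/12.59 = 9.866 V.
Then V_B = V_A × (R3‖R_L)/(R2 + R3‖R_L) = 9.866 × 6.283/11.09 = 5.59 V.

V ≈ 5.59 V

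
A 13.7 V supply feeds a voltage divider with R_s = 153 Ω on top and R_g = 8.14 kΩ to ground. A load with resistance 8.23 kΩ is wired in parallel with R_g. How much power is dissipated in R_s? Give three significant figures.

P ≈ 1.59 mW

Total resistance from the source is R_s + (R_g‖R_L) = 4245 Ω, so I = 13.7/4245 Ω = 3.227 mA.
P = I²·R_s = (3.227 mA)² × 153 Ω = 1.59 mW.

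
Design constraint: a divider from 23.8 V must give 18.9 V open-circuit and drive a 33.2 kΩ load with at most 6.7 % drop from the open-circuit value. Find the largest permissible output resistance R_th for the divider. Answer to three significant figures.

Loading drop = R_th/(R_th + R_L) ≤ 0.0670, so R_th ≤ R_L · ε/(1−ε) = 33.2 kΩ × 0.0670/0.9330 = 2.38 kΩ.
(Any R1, R2 with R2/(R1+R2) = 0.794 and R1‖R2 ≤ 2.38 kΩ will meet the spec.)

R_th ≤ 2.38 kΩ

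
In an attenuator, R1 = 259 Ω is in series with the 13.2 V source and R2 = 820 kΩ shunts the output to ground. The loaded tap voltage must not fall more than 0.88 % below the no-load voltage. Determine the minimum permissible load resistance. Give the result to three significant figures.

Output resistance R_th = R1‖R2 = (259 × 820000)/820300 = 258.9 Ω.
The fractional drop is R_th/(R_th + R_L); requiring this ≤ 0.00880 gives R_L ≥ R_th(1/0.00880 − 1) = 258.9 × 112.6 = 29.2 kΩ.

R_L(min) ≈ 29.2 kΩ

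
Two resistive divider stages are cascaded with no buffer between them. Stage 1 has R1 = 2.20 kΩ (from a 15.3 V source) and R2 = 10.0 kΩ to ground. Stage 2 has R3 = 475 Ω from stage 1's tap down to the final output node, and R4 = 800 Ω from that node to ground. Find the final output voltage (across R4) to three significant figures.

Stage 2 presents R3+R4 = 1275 Ω as a load on stage 1's tap.
Stage 1's lower leg becomes R2‖(R3+R4) = 1131 Ω, so V_mid = 15.3 × 1131/3331 = 5.194 V.
Stage 2 is itself unloaded: V_out = V_mid × R4/(R3+R4) = 5.194 × 800/1275 = 3.26 V.

V_out ≈ 3.26 V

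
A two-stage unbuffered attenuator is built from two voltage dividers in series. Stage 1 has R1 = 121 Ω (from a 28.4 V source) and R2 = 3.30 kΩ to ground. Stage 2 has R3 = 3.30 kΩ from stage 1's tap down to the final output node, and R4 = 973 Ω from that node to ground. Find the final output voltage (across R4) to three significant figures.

Stage 2 presents R3+R4 = 4273 Ω as a load on stage 1's tap.
Stage 1's lower leg becomes R2‖(R3+R4) = 1862 Ω, so V_mid = 28.4 × 1862/1983 = 26.67 V.
Stage 2 is itself unloaded: V_out = V_mid × R4/(R3+R4) = 26.67 × 973/4273 = 6.07 V.

V_out ≈ 6.07 V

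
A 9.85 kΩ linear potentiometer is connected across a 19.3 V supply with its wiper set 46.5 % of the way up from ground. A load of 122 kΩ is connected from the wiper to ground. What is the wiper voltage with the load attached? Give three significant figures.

V ≈ 8.80 V

The wiper splits the pot into (1−α)R = 5.270 kΩ above and αR = 4.580 kΩ below.
Lower section ‖ load = 4.415 kΩ.
V_wiper = 19.3 × 4.415/(5.270 + 4.415) = 8.80 V.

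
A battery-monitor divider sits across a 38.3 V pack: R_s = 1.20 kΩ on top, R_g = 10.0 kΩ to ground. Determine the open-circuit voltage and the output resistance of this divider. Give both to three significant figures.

V_th = 34.2 V, R_th = 1.07 kΩ

V_th is the open-circuit tap voltage: 38.3 × 10.0/(1.20 + 10.0) = 34.2 V.
With the supply zeroed, R_s and R_g appear in parallel from the tap: R_th = R_s‖R_g = (1.20 × 10.0)/11.20 = 1.07 kΩ.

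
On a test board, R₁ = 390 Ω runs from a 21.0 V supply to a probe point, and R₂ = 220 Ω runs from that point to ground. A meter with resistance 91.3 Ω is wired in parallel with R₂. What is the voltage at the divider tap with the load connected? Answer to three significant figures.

V_out ≈ 2.98 V

The load sits in parallel with R₂: R₂‖R_L = (220 × 91.3) / (220 + 91.3) = 64.52 Ω.
V_out = 21.0 × 64.52 / (390 + 64.52) = 21.0 × 64.52/454.5 = 2.98 V.
(Unloaded it would have been 7.57 V.)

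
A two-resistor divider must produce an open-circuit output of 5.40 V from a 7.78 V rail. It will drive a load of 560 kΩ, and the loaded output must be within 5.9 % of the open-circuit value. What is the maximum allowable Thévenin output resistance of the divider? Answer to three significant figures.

Loading drop = R_th/(R_th + R_L) ≤ 0.0590, so R_th ≤ R_L · ε/(1−ε) = 560 kΩ × 0.0590/0.9410 = 35.1 kΩ.

R_th ≤ 35.1 kΩ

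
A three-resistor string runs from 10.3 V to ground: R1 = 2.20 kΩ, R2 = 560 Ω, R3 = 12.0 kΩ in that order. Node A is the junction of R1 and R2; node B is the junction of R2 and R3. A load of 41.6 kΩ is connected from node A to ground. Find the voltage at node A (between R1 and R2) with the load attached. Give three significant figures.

Below node A the series string R2+R3 = 12560 Ω sits in parallel with the 41600 Ω load: 9647 Ω.
V_A = 10.3 × 9647/(2200 + 9647) = 8.39 V.

V ≈ 8.39 V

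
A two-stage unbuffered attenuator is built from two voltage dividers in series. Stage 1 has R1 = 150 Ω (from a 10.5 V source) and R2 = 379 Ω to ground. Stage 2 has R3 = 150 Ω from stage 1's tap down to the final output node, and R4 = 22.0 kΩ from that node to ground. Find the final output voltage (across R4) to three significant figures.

Stage 2 presents R3+R4 = 22150 Ω as a load on stage 1's tap.
Stage 1's lower leg becomes R2‖(R3+R4) = 372.6 Ω, so V_mid = 10.5 × 372.6/522.6 = 7.486 V.
Stage 2 is itself unloaded: V_out = V_mid × R4/(R3+R4) = 7.486 × 22000/22150 = 7.44 V.

V_out ≈ 7.44 V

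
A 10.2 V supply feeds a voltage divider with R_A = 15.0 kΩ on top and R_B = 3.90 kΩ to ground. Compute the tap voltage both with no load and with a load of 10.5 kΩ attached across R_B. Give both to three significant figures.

Open-circuit: V = 10.2 × 3.90/(15.0 + 3.90) = 2.10 V.
With the load, R_B becomes R_B‖R_L = 2.844 kΩ, so V = 10.2 × 2.844/17.84 = 1.63 V.

Unloaded: 2.10 V; loaded: 1.63 V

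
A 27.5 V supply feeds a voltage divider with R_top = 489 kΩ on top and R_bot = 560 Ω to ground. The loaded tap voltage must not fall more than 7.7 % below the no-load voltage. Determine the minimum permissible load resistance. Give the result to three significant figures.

R_L(min) ≈ 6.71 kΩ

Output resistance R_th = R_top‖R_bot = (489000 × 560)/489600 = 559.4 Ω.
The fractional drop is R_th/(R_th + R_L); requiring this ≤ 0.0770 gives R_L ≥ R_th(1/0.0770 − 1) = 559.4 × 11.99 = 6.71 kΩ.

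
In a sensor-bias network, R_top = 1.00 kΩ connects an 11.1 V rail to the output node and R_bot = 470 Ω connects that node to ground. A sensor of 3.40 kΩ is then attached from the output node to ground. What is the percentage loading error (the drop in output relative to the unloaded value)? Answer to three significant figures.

The divider's output (Thévenin) resistance is R_top‖R_bot = 319.7 Ω.
Fractional drop under load = R_th/(R_th + R_L) = 319.7 / (319.7 + 3400) = 0.08595.
So the output falls by 8.60 %.

8.60 %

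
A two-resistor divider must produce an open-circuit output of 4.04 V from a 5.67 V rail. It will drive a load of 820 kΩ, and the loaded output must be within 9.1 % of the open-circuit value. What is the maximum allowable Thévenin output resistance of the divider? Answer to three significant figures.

Loading drop = R_th/(R_th + R_L) ≤ 0.0910, so R_th ≤ R_L · ε/(1−ε) = 820 kΩ × 0.0910/0.9090 = 82.1 kΩ.
(Any R1, R2 with R2/(R1+R2) = 0.713 and R1‖R2 ≤ 82.1 kΩ will meet the spec.)

R_th ≤ 82.1 kΩ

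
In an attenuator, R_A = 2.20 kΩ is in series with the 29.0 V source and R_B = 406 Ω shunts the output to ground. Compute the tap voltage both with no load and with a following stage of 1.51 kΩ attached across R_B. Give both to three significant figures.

Unloaded: 4.52 V; loaded: 3.68 V

Open-circuit: V = 29.0 × 406/(2200 + 406) = 4.52 V.
With the load, R_B becomes R_B‖R_L = 320.0 Ω, so V = 29.0 × 320.0/2520 = 3.68 V.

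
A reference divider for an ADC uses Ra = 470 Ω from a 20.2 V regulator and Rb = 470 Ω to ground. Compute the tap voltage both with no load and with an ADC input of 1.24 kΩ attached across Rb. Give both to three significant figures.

Unloaded: 10.1 V; loaded: 8.49 V

Open-circuit: V = 20.2 × 470/(470 + 470) = 10.1 V.
With the load, Rb becomes Rb‖R_L = 340.8 Ω, so V = 20.2 × 340.8/810.8 = 8.49 V.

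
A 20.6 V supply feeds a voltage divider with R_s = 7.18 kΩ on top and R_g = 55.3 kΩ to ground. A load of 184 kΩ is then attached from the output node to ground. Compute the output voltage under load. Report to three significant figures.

The load sits in parallel with R_g: R_g‖R_L = (55.3 × 184) / (55.3 + 184) = 42.52 kΩ.
V_out = 20.6 × 42.52 / (7.18 + 42.52) = 20.6 × 42.52/49.70 = 17.6 V.

V_out ≈ 17.6 V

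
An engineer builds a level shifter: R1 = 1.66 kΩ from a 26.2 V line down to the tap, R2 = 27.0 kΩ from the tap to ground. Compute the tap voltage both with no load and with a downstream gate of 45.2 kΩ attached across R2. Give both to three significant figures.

Open-circuit: V = 26.2 × 27.0/(1.66 + 27.0) = 24.7 V.
With the load, R2 becomes R2‖R_L = 16.90 kΩ, so V = 26.2 × 16.90/18.56 = 23.9 V.

Unloaded: 24.7 V; loaded: 23.9 V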